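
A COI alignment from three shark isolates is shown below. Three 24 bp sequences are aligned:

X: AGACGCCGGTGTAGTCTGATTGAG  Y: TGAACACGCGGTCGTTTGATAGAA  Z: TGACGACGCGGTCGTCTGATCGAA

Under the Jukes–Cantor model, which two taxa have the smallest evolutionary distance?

Y and Z

X–Y: 10/24 differ, p = 0.417, d = 0.608.
X–Z: 7/24 differ, p = 0.292, d = 0.369.
Y–Z: 4/24 differ, p = 0.167, d = 0.188.
The smallest distance is between Y and Z.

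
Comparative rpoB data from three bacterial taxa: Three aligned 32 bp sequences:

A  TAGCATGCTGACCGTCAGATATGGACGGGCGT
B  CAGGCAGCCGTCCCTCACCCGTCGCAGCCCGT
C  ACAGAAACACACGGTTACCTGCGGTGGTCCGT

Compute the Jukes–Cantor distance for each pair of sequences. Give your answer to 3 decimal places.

A–B: 16/32 sites differ → p = 0.5, d = −0.75 ln(1 − 0.666667) = 0.823960 ≈ 0.824.
A–C: 18/32 sites differ → p = 0.5625, d = −0.75 ln(1 − 0.75) = 1.039721 ≈ 1.040.
B–C: 17/32 sites differ → p = 0.53125, d = −0.75 ln(1 − 0.708333) = 0.924107 ≈ 0.924.

d(A,B) = 0.824, d(A,C) = 1.040, d(B,C) = 0.924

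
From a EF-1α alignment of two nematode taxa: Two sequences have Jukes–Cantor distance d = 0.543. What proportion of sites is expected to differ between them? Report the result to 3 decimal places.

0.386

p = (3/4)(1 − e^(−4d/3)) = 0.75 × (1 − e^(-0.724)) = 0.75 × (1 − 0.484809) = 0.386393.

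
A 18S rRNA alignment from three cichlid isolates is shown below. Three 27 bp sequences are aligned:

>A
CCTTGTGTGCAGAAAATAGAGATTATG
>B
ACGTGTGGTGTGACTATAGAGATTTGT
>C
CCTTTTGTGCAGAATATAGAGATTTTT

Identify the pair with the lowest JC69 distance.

A–B: 11/27 differ, p = 0.407, d = 0.588.
A–C: 4/27 differ, p = 0.148, d = 0.165.
B–C: 9/27 differ, p = 0.333, d = 0.441.
The smallest distance is between A and C.

A and C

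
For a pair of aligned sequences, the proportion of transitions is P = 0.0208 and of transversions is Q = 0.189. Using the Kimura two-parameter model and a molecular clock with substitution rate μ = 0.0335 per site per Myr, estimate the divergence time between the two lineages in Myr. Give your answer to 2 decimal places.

Under the Kimura two-parameter model, d = −½ ln(1 − 2P − Q) − ¼ ln(1 − 2Q).
1 − 2P − Q = 0.7694, giving −½ ln(0.7694) = 0.131072.
1 − 2Q = 0.622, giving −¼ ln(0.622) = 0.118704.
d = 0.131072 + 0.118704 = 0.249776.
Under a molecular clock d = 2μt, so t = d/(2μ) = 0.249776 / (2 × 0.0335) = 3.73 Myr.

3.73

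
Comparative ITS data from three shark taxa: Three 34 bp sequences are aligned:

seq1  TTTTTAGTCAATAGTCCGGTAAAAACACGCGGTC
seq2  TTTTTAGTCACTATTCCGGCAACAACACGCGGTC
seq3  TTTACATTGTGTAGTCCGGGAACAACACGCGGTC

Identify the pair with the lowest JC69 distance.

seq1–seq2: 4/34 differ, p = 0.118, d = 0.128.
seq1–seq3: 8/34 differ, p = 0.235, d = 0.282.
seq2–seq3: 8/34 differ, p = 0.235, d = 0.282.
The smallest distance is between seq1 and seq2.

seq1 and seq2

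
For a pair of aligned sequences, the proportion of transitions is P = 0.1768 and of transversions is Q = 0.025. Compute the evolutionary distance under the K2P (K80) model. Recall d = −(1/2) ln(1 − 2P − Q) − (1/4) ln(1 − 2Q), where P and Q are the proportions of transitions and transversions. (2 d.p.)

Under the Kimura two-parameter model, d = −½ ln(1 − 2P − Q) − ¼ ln(1 − 2Q).
1 − 2P − Q = 0.6214, giving −½ ln(0.6214) = 0.237890.
1 − 2Q = 0.95, giving −¼ ln(0.95) = 0.012823.
d = 0.237890 + 0.012823 = 0.250713.

0.25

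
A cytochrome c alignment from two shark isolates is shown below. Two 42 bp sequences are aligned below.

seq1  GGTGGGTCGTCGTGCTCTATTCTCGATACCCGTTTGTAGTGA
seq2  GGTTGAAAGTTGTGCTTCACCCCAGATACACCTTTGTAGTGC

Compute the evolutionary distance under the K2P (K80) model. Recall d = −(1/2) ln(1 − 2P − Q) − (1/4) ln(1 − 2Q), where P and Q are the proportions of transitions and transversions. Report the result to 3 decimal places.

0.448

Of 42 sites, 7 differences are transitions and 7 are transversions, so P = 7/42 ≈ 0.166667 and Q = 7/42 ≈ 0.166667.
Under the Kimura two-parameter model, d = −½ ln(1 − 2P − Q) − ¼ ln(1 − 2Q).
1 − 2P − Q = 0.499999, giving −½ ln(0.499999) = 0.346575.
1 − 2Q = 0.666666, giving −¼ ln(0.666666) = 0.101367.
d = 0.346575 + 0.101367 = 0.447942.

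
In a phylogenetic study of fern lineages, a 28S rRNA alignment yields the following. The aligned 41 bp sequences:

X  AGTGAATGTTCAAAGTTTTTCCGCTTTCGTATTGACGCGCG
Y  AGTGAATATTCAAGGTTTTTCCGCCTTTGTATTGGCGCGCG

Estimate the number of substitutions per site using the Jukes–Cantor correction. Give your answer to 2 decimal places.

0.13

The sequences differ at 5 of 41 sites (8, 14, 25, 28, 35), so p = 5/41 ≈ 0.121951.
d = −(3/4) ln(1 − 4p/3) = −0.75 ln(1 − 0.162601) = −0.75 ln(0.837399)
  = −0.75 × (-0.177455) = 0.133091 substitutions/site.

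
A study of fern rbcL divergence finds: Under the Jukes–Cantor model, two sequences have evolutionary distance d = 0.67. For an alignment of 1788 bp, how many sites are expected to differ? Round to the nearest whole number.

792

Invert JC69: p = (3/4)(1 − e^(−4d/3)) = 0.75 × (1 − e^(-0.893333)) = 0.75 × (1 − 0.409289) = 0.443033.
Expected differing sites = pL ≈ 0.443033 × 1788 = 792.143004 ≈ 792.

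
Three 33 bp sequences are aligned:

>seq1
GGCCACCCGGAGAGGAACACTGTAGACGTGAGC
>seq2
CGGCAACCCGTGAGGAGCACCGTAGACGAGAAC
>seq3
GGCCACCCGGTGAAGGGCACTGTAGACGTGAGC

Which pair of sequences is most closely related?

seq1 and seq3

seq1–seq2: 9/33 differ, p = 0.273, d = 0.339.
seq1–seq3: 4/33 differ, p = 0.121, d = 0.132.
seq2–seq3: 9/33 differ, p = 0.273, d = 0.339.
The smallest distance is between seq1 and seq3.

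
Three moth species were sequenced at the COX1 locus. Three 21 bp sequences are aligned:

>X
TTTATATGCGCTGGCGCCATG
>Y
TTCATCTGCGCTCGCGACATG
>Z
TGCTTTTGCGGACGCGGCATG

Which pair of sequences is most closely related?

X and Y

X–Y: 4/21 differ, p = 0.190, d = 0.220.
X–Z: 8/21 differ, p = 0.381, d = 0.532.
Y–Z: 6/21 differ, p = 0.286, d = 0.360.
The smallest distance is between X and Y.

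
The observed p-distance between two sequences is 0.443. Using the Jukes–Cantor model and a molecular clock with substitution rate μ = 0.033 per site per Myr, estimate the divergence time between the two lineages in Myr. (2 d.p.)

d = −(3/4) ln(1 − 4p/3) = −0.75 ln(1 − 0.590667) = −0.75 ln(0.409333)
  = −0.75 × (-0.893226) = 0.669920 substitutions/site.
Under a molecular clock d = 2μt, so t = d/(2μ) = 0.669920 / (2 × 0.033) = 10.15 Myr.

10.15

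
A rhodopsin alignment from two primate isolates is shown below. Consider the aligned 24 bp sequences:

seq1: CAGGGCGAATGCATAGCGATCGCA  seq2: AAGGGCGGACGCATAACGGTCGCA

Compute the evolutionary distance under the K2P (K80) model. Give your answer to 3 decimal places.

Of 24 sites, 4 differences are transitions and 1 are transversions, so P = 4/24 ≈ 0.166667 and Q = 1/24 ≈ 0.041667.
Under the Kimura two-parameter model, d = −½ ln(1 − 2P − Q) − ¼ ln(1 − 2Q).
1 − 2P − Q = 0.624999, giving −½ ln(0.624999) = 0.235003.
1 − 2Q = 0.916666, giving −¼ ln(0.916666) = 0.021753.
d = 0.235003 + 0.021753 = 0.256756.

0.257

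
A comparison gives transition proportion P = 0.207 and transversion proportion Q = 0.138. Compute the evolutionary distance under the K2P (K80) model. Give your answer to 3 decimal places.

0.482

Under the Kimura two-parameter model, d = −½ ln(1 − 2P − Q) − ¼ ln(1 − 2Q).
1 − 2P − Q = 0.448, giving −½ ln(0.448) = 0.401481.
1 − 2Q = 0.724, giving −¼ ln(0.724) = 0.080741.
d = 0.401481 + 0.080741 = 0.482222.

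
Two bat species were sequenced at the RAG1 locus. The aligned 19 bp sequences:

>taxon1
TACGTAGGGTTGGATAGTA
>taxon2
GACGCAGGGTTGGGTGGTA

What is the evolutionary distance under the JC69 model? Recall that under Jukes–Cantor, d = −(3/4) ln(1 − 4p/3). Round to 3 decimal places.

0.247

The sequences differ at 4 of 19 sites (1, 5, 14, 16), so p = 4/19 ≈ 0.210526.
d = −(3/4) ln(1 − 4p/3) = −0.75 ln(1 − 0.280701) = −0.75 ln(0.719299)
  = −0.75 × (-0.329478) = 0.247109 substitutions/site.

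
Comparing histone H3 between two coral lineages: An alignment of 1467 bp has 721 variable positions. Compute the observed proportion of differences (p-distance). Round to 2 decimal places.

0.49

p = 721/1467 = 0.491479… ≈ 0.49 (to 2 d.p.).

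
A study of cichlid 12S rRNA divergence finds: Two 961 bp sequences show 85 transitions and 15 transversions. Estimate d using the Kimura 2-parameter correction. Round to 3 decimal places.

0.115

P = 85/961 ≈ 0.08845 and Q = 15/961 ≈ 0.015609.
Under the Kimura two-parameter model, d = −½ ln(1 − 2P − Q) − ¼ ln(1 − 2Q).
1 − 2P − Q = 0.807491, giving −½ ln(0.807491) = 0.106912.
1 − 2Q = 0.968782, giving −¼ ln(0.968782) = 0.007929.
d = 0.106912 + 0.007929 = 0.114841.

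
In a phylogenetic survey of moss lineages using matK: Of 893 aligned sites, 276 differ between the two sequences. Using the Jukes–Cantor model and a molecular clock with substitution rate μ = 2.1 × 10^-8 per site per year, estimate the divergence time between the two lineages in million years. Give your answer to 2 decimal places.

9.49

p = 276/893 ≈ 0.309071.
d = −(3/4) ln(1 − 4p/3) = −0.75 ln(1 − 0.412095) = −0.75 ln(0.587905)
  = −0.75 × (-0.531190) = 0.398393 substitutions/site.
Under a molecular clock d = 2μt, so t = d/(2μ) = 0.398393 / (2 × 2.1 × 10^-8) = 9.49 million years.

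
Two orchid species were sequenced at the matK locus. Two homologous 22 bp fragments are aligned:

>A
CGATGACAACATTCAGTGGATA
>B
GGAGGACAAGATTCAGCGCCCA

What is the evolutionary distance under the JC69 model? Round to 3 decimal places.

The sequences differ at 7 of 22 sites (1, 4, 10, 17, 19, 20, 21), so p = 7/22 ≈ 0.318182.
d = −(3/4) ln(1 − 4p/3) = −0.75 ln(1 − 0.424243) = −0.75 ln(0.575757)
  = −0.75 × (-0.552070) = 0.414053 substitutions/site.

0.414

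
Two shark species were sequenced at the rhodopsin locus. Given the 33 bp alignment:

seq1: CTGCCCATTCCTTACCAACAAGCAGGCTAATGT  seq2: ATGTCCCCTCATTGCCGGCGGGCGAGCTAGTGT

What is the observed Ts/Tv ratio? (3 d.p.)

Transitions are A↔G and C↔T; transversions are all other mismatches.
Transitions: 10. Transversions: 3.
R = 10/3 = 3.333333… ≈ 3.333 (to 3 d.p.).

3.333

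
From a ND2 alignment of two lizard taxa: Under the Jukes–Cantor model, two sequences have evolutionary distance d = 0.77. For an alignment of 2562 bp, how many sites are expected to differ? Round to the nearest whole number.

1233

Invert JC69: p = (3/4)(1 − e^(−4d/3)) = 0.75 × (1 − e^(-1.026667)) = 0.75 × (1 − 0.358199) = 0.481351.
Expected differing sites = pL ≈ 0.481351 × 2562 = 1233.221262 ≈ 1233.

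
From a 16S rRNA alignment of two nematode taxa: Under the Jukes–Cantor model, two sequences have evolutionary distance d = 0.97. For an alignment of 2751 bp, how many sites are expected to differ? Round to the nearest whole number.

Invert JC69: p = (3/4)(1 − e^(−4d/3)) = 0.75 × (1 − e^(-1.293333)) = 0.75 × (1 − 0.274355) = 0.544234.
Expected differing sites = pL ≈ 0.544234 × 2751 = 1497.187734 ≈ 1497.

1497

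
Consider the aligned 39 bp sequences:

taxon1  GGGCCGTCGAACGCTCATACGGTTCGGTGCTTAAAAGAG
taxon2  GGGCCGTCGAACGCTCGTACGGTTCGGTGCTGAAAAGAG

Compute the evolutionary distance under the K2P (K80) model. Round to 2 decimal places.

Of 39 sites, 1 differences are transitions and 1 are transversions, so P = 1/39 ≈ 0.025641 and Q = 1/39 ≈ 0.025641.
Under the Kimura two-parameter model, d = −½ ln(1 − 2P − Q) − ¼ ln(1 − 2Q).
1 − 2P − Q = 0.923077, giving −½ ln(0.923077) = 0.040021.
1 − 2Q = 0.948718, giving −¼ ln(0.948718) = 0.013161.
d = 0.040021 + 0.013161 = 0.053182.

0.05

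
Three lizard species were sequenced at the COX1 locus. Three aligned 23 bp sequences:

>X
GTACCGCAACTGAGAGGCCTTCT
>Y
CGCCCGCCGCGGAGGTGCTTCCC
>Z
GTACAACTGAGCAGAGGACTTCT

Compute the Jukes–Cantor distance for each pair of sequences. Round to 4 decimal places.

X–Y: 11/23 sites differ → p ≈ 0.478261, d = −0.75 ln(1 − 0.637681) = 0.761423 ≈ 0.7614.
X–Z: 8/23 sites differ → p ≈ 0.347826, d = −0.75 ln(1 − 0.463768) = 0.467391 ≈ 0.4674.
Y–Z: 14/23 sites differ → p ≈ 0.608696, d = −0.75 ln(1 − 0.811595) = 1.251871 ≈ 1.2519.

d(X,Y) = 0.7614, d(X,Z) = 0.4674, d(Y,Z) = 1.2519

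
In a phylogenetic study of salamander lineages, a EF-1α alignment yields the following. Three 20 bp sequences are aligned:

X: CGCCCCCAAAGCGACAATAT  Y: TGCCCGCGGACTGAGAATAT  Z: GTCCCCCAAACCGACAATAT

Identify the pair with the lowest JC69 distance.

X–Y: 7/20 differ, p = 0.350, d = 0.471.
X–Z: 3/20 differ, p = 0.150, d = 0.167.
Y–Z: 7/20 differ, p = 0.350, d = 0.471.
The smallest distance is between X and Z.

X and Z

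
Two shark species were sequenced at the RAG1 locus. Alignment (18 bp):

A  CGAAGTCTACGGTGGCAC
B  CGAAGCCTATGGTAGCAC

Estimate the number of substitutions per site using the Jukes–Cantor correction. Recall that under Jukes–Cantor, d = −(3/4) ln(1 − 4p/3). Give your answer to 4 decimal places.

The sequences differ at 3 of 18 sites (6, 10, 14), so p = 3/18 ≈ 0.166667.
d = −(3/4) ln(1 − 4p/3) = −0.75 ln(1 − 0.222223) = −0.75 ln(0.777777)
  = −0.75 × (-0.251315) = 0.188486 substitutions/site.

0.1885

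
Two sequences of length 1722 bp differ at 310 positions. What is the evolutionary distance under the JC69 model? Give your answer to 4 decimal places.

0.2059

p = 310/1722 ≈ 0.180023.
d = −(3/4) ln(1 − 4p/3) = −0.75 ln(1 − 0.240031) = −0.75 ln(0.759969)
  = −0.75 × (-0.274478) = 0.205859 substitutions/site.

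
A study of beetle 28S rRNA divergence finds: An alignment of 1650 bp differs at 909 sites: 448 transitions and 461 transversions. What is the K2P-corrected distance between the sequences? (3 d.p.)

P = 448/1650 ≈ 0.271515 and Q = 461/1650 ≈ 0.279394.
Under the Kimura two-parameter model, d = −½ ln(1 − 2P − Q) − ¼ ln(1 − 2Q).
1 − 2P − Q = 0.177576, giving −½ ln(0.177576) = 0.864178.
1 − 2Q = 0.441212, giving −¼ ln(0.441212) = 0.204557.
d = 0.864178 + 0.204557 = 1.068735.

1.069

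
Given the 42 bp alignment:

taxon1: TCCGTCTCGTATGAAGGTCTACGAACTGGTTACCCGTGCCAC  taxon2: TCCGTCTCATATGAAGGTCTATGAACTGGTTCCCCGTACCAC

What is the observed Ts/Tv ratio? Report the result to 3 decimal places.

3.000

Transitions are A↔G and C↔T; transversions are all other mismatches.
Transitions: 3. Transversions: 1.
R = 3/1 = 3.000.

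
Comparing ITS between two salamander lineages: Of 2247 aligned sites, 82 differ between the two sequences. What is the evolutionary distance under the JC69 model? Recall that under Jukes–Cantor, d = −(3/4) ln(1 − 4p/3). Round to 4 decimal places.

0.0374

p = 82/2247 ≈ 0.036493.
d = −(3/4) ln(1 − 4p/3) = −0.75 ln(1 − 0.048657) = −0.75 ln(0.951343)
  = −0.75 × (-0.049881) = 0.037411 substitutions/site.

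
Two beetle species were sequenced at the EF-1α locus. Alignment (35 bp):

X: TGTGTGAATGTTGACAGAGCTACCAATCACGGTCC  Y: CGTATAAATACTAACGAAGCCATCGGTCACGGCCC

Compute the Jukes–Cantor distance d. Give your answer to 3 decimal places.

The sequences differ at 13 of 35 sites, so p = 13/35 ≈ 0.371429.
d = −(3/4) ln(1 − 4p/3) = −0.75 ln(1 − 0.495239) = −0.75 ln(0.504761)
  = −0.75 × (-0.683670) = 0.512753 substitutions/site.

0.513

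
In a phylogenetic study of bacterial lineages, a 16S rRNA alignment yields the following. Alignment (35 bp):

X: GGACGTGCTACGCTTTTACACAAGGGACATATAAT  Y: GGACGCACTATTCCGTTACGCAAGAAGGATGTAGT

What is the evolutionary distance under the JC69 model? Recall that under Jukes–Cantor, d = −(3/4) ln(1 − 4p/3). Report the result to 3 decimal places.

The sequences differ at 13 of 35 sites, so p = 13/35 ≈ 0.371429.
d = −(3/4) ln(1 − 4p/3) = −0.75 ln(1 − 0.495239) = −0.75 ln(0.504761)
  = −0.75 × (-0.683670) = 0.512753 substitutions/site.

0.513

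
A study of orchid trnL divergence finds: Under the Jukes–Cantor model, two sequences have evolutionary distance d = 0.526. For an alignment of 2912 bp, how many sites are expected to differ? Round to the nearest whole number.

Invert JC69: p = (3/4)(1 − e^(−4d/3)) = 0.75 × (1 − e^(-0.701333)) = 0.75 × (1 − 0.495924) = 0.378057.
Expected differing sites = pL ≈ 0.378057 × 2912 = 1100.901984 ≈ 1101.

1101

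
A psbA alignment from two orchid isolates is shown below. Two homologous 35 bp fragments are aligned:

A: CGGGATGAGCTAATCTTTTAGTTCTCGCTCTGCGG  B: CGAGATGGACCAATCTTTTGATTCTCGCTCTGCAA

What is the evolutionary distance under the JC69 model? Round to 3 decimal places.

0.273

The sequences differ at 8 of 35 sites (3, 8, 9, 11, 20, 21, 34, 35), so p = 8/35 ≈ 0.228571.
d = −(3/4) ln(1 − 4p/3) = −0.75 ln(1 − 0.304761) = −0.75 ln(0.695239)
  = −0.75 × (-0.363500) = 0.272625 substitutions/site.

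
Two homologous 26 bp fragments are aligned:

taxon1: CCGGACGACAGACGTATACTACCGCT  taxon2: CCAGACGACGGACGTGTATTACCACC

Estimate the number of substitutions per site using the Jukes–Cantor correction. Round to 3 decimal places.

The sequences differ at 6 of 26 sites (3, 10, 16, 19, 24, 26), so p = 6/26 ≈ 0.230769.
d = −(3/4) ln(1 − 4p/3) = −0.75 ln(1 − 0.307692) = −0.75 ln(0.692308)
  = −0.75 × (-0.367724) = 0.275793 substitutions/site.

0.276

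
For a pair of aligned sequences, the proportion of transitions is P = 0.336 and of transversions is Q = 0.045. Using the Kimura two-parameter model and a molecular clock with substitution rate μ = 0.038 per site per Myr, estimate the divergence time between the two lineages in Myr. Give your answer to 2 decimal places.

Under the Kimura two-parameter model, d = −½ ln(1 − 2P − Q) − ¼ ln(1 − 2Q).
1 − 2P − Q = 0.283, giving −½ ln(0.283) = 0.631154.
1 − 2Q = 0.91, giving −¼ ln(0.91) = 0.023578.
d = 0.631154 + 0.023578 = 0.654732.
Under a molecular clock d = 2μt, so t = d/(2μ) = 0.654732 / (2 × 0.038) = 8.61 Myr.

8.61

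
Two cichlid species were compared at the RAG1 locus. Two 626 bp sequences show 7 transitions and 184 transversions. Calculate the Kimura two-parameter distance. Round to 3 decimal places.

P = 7/626 ≈ 0.011182 and Q = 184/626 ≈ 0.29393.
Under the Kimura two-parameter model, d = −½ ln(1 − 2P − Q) − ¼ ln(1 − 2Q).
1 − 2P − Q = 0.683706, giving −½ ln(0.683706) = 0.190114.
1 − 2Q = 0.41214, giving −¼ ln(0.41214) = 0.221598.
d = 0.190114 + 0.221598 = 0.411712.

0.412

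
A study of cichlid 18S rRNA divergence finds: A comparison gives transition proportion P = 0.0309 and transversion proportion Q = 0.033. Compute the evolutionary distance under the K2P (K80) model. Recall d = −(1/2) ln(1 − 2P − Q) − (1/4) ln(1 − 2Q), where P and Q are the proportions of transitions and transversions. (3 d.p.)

0.067

Under the Kimura two-parameter model, d = −½ ln(1 − 2P − Q) − ¼ ln(1 − 2Q).
1 − 2P − Q = 0.9052, giving −½ ln(0.9052) = 0.049800.
1 − 2Q = 0.934, giving −¼ ln(0.934) = 0.017070.
d = 0.049800 + 0.017070 = 0.066870.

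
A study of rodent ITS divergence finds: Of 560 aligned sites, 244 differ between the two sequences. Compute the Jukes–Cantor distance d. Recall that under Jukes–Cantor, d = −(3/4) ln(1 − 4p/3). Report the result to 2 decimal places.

p = 244/560 ≈ 0.435714.
d = −(3/4) ln(1 − 4p/3) = −0.75 ln(1 − 0.580952) = −0.75 ln(0.419048)
  = −0.75 × (-0.869770) = 0.652328 substitutions/site.

0.65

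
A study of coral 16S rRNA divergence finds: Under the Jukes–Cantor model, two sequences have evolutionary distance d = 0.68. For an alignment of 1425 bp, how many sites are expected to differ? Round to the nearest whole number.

637

Invert JC69: p = (3/4)(1 − e^(−4d/3)) = 0.75 × (1 − e^(-0.906667)) = 0.75 × (1 − 0.403868) = 0.447099.
Expected differing sites = pL ≈ 0.447099 × 1425 = 637.116075 ≈ 637.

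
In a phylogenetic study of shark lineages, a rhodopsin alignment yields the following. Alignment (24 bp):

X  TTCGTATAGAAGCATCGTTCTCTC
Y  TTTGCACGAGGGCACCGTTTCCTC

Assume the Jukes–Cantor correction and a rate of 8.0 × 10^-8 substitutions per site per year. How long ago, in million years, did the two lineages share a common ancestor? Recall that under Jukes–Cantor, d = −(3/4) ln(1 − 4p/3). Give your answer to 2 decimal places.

The sequences differ at 10 of 24 sites (3, 5, 7, 8, 9, 10, 11, 15, 20, 21), so p = 10/24 ≈ 0.416667.
d = −(3/4) ln(1 − 4p/3) = −0.75 ln(1 − 0.555556) = −0.75 ln(0.444444)
  = −0.75 × (-0.810931) = 0.608198 substitutions/site.
Under a molecular clock d = 2μt, so t = d/(2μ) = 0.608198 / (2 × 8.0 × 10^-8) = 3.80 million years.

3.80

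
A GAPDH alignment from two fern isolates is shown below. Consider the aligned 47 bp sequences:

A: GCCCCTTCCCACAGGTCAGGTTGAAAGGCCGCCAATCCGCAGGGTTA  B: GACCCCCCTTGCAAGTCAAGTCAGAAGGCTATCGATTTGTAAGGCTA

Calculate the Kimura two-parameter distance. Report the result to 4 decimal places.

0.8962

Of 47 sites, 19 differences are transitions and 1 are transversions, so P = 19/47 ≈ 0.404255 and Q = 1/47 ≈ 0.021277.
Under the Kimura two-parameter model, d = −½ ln(1 − 2P − Q) − ¼ ln(1 − 2Q).
1 − 2P − Q = 0.170213, giving −½ ln(0.170213) = 0.885352.
1 − 2Q = 0.957446, giving −¼ ln(0.957446) = 0.010871.
d = 0.885352 + 0.010871 = 0.896223.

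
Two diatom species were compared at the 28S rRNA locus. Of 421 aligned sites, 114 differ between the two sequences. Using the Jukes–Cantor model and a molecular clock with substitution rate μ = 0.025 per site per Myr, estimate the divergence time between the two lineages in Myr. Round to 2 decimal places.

p = 114/421 ≈ 0.270784.
d = −(3/4) ln(1 − 4p/3) = −0.75 ln(1 − 0.361045) = −0.75 ln(0.638955)
  = −0.75 × (-0.447921) = 0.335941 substitutions/site.
Under a molecular clock d = 2μt, so t = d/(2μ) = 0.335941 / (2 × 0.025) = 6.72 Myr.

6.72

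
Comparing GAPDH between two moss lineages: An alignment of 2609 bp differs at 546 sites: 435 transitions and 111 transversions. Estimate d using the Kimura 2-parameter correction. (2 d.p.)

P = 435/2609 ≈ 0.166731 and Q = 111/2609 ≈ 0.042545.
Under the Kimura two-parameter model, d = −½ ln(1 − 2P − Q) − ¼ ln(1 − 2Q).
1 − 2P − Q = 0.623993, giving −½ ln(0.623993) = 0.235808.
1 − 2Q = 0.91491, giving −¼ ln(0.91491) = 0.022232.
d = 0.235808 + 0.022232 = 0.258040.

0.26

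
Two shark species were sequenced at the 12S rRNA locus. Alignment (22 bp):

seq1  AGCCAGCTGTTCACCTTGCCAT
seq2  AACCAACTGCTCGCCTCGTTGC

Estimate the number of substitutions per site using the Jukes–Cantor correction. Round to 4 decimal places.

0.5913

The sequences differ at 9 of 22 sites (2, 6, 10, 13, 17, 19, 20, 21, 22), so p = 9/22 ≈ 0.409091.
d = −(3/4) ln(1 − 4p/3) = −0.75 ln(1 − 0.545455) = −0.75 ln(0.454545)
  = −0.75 × (-0.788458) = 0.591344 substitutions/site.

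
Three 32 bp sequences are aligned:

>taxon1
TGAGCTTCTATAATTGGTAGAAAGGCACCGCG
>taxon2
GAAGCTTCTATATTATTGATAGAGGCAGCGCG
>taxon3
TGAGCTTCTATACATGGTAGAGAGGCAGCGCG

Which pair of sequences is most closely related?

taxon1 and taxon3

taxon1–taxon2: 10/32 differ, p = 0.313, d = 0.404.
taxon1–taxon3: 4/32 differ, p = 0.125, d = 0.137.
taxon2–taxon3: 9/32 differ, p = 0.281, d = 0.353.
The smallest distance is between taxon1 and taxon3.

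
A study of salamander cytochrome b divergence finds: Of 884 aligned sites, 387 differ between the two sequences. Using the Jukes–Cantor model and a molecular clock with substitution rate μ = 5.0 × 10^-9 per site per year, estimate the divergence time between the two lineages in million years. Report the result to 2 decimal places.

65.73

p = 387/884 ≈ 0.437783.
d = −(3/4) ln(1 − 4p/3) = −0.75 ln(1 − 0.583711) = −0.75 ln(0.416289)
  = −0.75 × (-0.876376) = 0.657282 substitutions/site.
Under a molecular clock d = 2μt, so t = d/(2μ) = 0.657282 / (2 × 5.0 × 10^-9) = 65.73 million years.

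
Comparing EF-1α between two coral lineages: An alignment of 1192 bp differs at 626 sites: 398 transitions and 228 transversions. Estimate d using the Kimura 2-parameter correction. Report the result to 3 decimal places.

1.100

P = 398/1192 ≈ 0.333893 and Q = 228/1192 ≈ 0.191275.
Under the Kimura two-parameter model, d = −½ ln(1 − 2P − Q) − ¼ ln(1 − 2Q).
1 − 2P − Q = 0.140939, giving −½ ln(0.140939) = 0.979714.
1 − 2Q = 0.61745, giving −¼ ln(0.61745) = 0.120539.
d = 0.979714 + 0.120539 = 1.100253.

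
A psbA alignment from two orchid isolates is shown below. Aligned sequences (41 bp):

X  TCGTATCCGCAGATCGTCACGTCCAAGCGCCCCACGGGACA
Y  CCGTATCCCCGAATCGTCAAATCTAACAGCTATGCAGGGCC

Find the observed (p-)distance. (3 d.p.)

0.390

The sequences differ at 16 of 41 positions.
p = 16/41 = 0.390243… ≈ 0.390 (to 3 d.p.).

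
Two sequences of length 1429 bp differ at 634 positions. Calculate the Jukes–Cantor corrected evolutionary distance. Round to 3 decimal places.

0.672

p = 634/1429 ≈ 0.443667.
d = −(3/4) ln(1 − 4p/3) = −0.75 ln(1 − 0.591556) = −0.75 ln(0.408444)
  = −0.75 × (-0.895400) = 0.671550 substitutions/site.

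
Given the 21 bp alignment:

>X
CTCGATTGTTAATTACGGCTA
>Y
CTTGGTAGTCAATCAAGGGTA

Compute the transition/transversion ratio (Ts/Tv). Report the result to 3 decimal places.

Transitions are A↔G and C↔T; transversions are all other mismatches.
Transitions: 4. Transversions: 3.
R = 4/3 = 1.333333… ≈ 1.333 (to 3 d.p.).

1.333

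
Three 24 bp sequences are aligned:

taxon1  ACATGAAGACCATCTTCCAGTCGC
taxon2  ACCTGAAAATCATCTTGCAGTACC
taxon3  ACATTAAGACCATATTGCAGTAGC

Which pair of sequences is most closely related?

taxon1 and taxon3

taxon1–taxon2: 6/24 differ, p = 0.250, d = 0.304.
taxon1–taxon3: 4/24 differ, p = 0.167, d = 0.188.
taxon2–taxon3: 6/24 differ, p = 0.250, d = 0.304.
The smallest distance is between taxon1 and taxon3.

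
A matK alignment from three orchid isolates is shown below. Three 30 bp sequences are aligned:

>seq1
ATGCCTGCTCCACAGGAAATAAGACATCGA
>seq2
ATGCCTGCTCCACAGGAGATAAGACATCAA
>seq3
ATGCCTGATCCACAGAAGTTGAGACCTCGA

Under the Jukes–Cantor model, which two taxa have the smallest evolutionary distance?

seq1–seq2: 2/30 differ, p = 0.067, d = 0.070.
seq1–seq3: 6/30 differ, p = 0.200, d = 0.233.
seq2–seq3: 6/30 differ, p = 0.200, d = 0.233.
The smallest distance is between seq1 and seq2.

seq1 and seq2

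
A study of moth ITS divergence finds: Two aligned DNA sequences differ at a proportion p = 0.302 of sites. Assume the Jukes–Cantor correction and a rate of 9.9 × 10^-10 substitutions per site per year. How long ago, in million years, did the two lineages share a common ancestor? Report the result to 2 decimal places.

195.18

d = −(3/4) ln(1 − 4p/3) = −0.75 ln(1 − 0.402667) = −0.75 ln(0.597333)
  = −0.75 × (-0.515281) = 0.386461 substitutions/site.
Under a molecular clock d = 2μt, so t = d/(2μ) = 0.386461 / (2 × 9.9 × 10^-10) = 195.18 million years.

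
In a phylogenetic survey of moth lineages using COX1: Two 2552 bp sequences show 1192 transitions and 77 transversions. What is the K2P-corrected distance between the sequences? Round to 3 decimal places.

1.682

P = 1192/2552 ≈ 0.467085 and Q = 77/2552 ≈ 0.030172.
Under the Kimura two-parameter model, d = −½ ln(1 − 2P − Q) − ¼ ln(1 − 2Q).
1 − 2P − Q = 0.035658, giving −½ ln(0.035658) = 1.666891.
1 − 2Q = 0.939656, giving −¼ ln(0.939656) = 0.015560.
d = 1.666891 + 0.015560 = 1.682451.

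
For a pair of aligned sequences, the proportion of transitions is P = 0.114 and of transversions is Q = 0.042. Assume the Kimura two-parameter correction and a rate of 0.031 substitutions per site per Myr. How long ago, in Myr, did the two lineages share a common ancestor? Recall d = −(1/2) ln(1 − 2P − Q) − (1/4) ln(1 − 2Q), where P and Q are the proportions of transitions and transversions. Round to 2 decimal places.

Under the Kimura two-parameter model, d = −½ ln(1 − 2P − Q) − ¼ ln(1 − 2Q).
1 − 2P − Q = 0.73, giving −½ ln(0.73) = 0.157355.
1 − 2Q = 0.916, giving −¼ ln(0.916) = 0.021935.
d = 0.157355 + 0.021935 = 0.179290.
Under a molecular clock d = 2μt, so t = d/(2μ) = 0.179290 / (2 × 0.031) = 2.89 Myr.

2.89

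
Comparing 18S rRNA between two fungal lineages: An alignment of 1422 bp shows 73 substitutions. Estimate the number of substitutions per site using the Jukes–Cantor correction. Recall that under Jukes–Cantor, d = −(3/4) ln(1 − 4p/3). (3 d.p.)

0.053

p = 73/1422 ≈ 0.051336.
d = −(3/4) ln(1 − 4p/3) = −0.75 ln(1 − 0.068448) = −0.75 ln(0.931552)
  = −0.75 × (-0.070903) = 0.053177 substitutions/site.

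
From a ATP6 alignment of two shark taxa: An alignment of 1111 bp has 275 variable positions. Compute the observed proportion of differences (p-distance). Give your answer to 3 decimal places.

0.248

p = 275/1111 = 0.247524… ≈ 0.248 (to 3 d.p.).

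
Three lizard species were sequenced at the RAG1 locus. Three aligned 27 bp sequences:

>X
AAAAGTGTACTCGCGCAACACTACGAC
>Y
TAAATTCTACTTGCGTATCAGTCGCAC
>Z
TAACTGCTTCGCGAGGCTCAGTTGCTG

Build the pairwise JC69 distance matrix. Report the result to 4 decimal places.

X–Y: 10/27 sites differ → p ≈ 0.37037, d = −0.75 ln(1 − 0.493827) = 0.510658 ≈ 0.5107.
X–Z: 17/27 sites differ → p ≈ 0.62963, d = −0.75 ln(1 − 0.839507) = 1.372129 ≈ 1.3721.
Y–Z: 11/27 sites differ → p ≈ 0.407407, d = −0.75 ln(1 − 0.543209) = 0.587647 ≈ 0.5876.

d(X,Y) = 0.5107, d(X,Z) = 1.3721, d(Y,Z) = 0.5876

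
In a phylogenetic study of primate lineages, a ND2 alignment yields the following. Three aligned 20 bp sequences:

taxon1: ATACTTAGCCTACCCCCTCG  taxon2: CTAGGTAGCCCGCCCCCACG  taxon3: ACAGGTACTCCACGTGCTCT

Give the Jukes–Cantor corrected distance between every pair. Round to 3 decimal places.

d(taxon1,taxon2) = 0.383, d(taxon1,taxon3) = 0.824, d(taxon2,taxon3) = 0.824

taxon1–taxon2: 6/20 sites differ → p = 0.3, d = −0.75 ln(1 − 0.4) = 0.383119 ≈ 0.383.
taxon1–taxon3: 10/20 sites differ → p = 0.5, d = −0.75 ln(1 − 0.666667) = 0.823960 ≈ 0.824.
taxon2–taxon3: 10/20 sites differ → p = 0.5, d = −0.75 ln(1 − 0.666667) = 0.823960 ≈ 0.824.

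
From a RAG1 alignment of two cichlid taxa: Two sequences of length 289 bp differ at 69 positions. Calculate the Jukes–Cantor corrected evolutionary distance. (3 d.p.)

0.287

p = 69/289 ≈ 0.238754.
d = −(3/4) ln(1 − 4p/3) = −0.75 ln(1 − 0.318339) = −0.75 ln(0.681661)
  = −0.75 × (-0.383223) = 0.287417 substitutions/site.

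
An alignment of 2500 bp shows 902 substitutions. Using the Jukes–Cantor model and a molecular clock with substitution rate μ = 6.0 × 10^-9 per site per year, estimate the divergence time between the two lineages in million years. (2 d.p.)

41.00

p = 902/2500 = 0.3608.
d = −(3/4) ln(1 − 4p/3) = −0.75 ln(1 − 0.481067) = −0.75 ln(0.518933)
  = −0.75 × (-0.655980) = 0.491985 substitutions/site.
Under a molecular clock d = 2μt, so t = d/(2μ) = 0.491985 / (2 × 6.0 × 10^-9) = 41.00 million years.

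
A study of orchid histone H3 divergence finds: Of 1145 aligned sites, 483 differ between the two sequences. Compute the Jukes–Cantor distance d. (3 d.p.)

p = 483/1145 ≈ 0.421834.
d = −(3/4) ln(1 − 4p/3) = −0.75 ln(1 − 0.562445) = −0.75 ln(0.437555)
  = −0.75 × (-0.826553) = 0.619915 substitutions/site.

0.620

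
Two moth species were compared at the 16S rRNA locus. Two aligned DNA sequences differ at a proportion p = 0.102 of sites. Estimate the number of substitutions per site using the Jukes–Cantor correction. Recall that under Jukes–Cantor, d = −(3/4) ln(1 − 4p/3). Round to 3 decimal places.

d = −(3/4) ln(1 − 4p/3) = −0.75 ln(1 − 0.136) = −0.75 ln(0.864)
  = −0.75 × (-0.146183) = 0.109637 substitutions/site.

0.110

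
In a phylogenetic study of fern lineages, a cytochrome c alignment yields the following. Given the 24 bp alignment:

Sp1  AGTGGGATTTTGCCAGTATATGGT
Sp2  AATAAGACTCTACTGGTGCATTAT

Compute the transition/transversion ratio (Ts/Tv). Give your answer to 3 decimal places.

Transitions are A↔G and C↔T; transversions are all other mismatches.
Transitions: 11. Transversions: 1.
R = 11/1 = 11.000.

11.000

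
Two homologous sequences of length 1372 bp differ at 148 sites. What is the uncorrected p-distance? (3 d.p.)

p = 148/1372 = 0.107871… ≈ 0.108 (to 3 d.p.).

0.108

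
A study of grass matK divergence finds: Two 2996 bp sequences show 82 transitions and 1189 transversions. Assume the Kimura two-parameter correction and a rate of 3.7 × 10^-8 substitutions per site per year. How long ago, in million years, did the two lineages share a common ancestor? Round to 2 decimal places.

P = 82/2996 ≈ 0.02737 and Q = 1189/2996 ≈ 0.396862.
Under the Kimura two-parameter model, d = −½ ln(1 − 2P − Q) − ¼ ln(1 − 2Q).
1 − 2P − Q = 0.548398, giving −½ ln(0.548398) = 0.300377.
1 − 2Q = 0.206276, giving −¼ ln(0.206276) = 0.394635.
d = 0.300377 + 0.394635 = 0.695012.
Under a molecular clock d = 2μt, so t = d/(2μ) = 0.695012 / (2 × 3.7 × 10^-8) = 9.39 million years.

9.39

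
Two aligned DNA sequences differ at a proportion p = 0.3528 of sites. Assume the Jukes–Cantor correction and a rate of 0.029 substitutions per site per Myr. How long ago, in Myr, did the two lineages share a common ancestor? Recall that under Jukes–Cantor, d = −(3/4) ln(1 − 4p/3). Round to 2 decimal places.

d = −(3/4) ln(1 − 4p/3) = −0.75 ln(1 − 0.4704) = −0.75 ln(0.5296)
  = −0.75 × (-0.635633) = 0.476725 substitutions/site.
Under a molecular clock d = 2μt, so t = d/(2μ) = 0.476725 / (2 × 0.029) = 8.22 Myr.

8.22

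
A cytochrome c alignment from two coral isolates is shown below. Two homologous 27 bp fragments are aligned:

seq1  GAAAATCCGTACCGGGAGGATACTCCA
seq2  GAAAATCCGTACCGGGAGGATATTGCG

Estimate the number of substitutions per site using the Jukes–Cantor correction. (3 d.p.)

0.120

The sequences differ at 3 of 27 sites (23, 25, 27), so p = 3/27 ≈ 0.111111.
d = −(3/4) ln(1 − 4p/3) = −0.75 ln(1 − 0.148148) = −0.75 ln(0.851852)
  = −0.75 × (-0.160342) = 0.120257 substitutions/site.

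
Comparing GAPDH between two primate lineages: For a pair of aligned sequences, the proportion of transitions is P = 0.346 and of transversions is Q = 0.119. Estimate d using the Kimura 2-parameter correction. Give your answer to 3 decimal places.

0.901

Under the Kimura two-parameter model, d = −½ ln(1 − 2P − Q) − ¼ ln(1 − 2Q).
1 − 2P − Q = 0.189, giving −½ ln(0.189) = 0.833004.
1 − 2Q = 0.762, giving −¼ ln(0.762) = 0.067952.
d = 0.833004 + 0.067952 = 0.900956.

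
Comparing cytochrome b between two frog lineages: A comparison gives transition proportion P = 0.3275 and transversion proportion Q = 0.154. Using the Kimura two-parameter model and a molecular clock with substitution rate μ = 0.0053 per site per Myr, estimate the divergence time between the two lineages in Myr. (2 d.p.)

86.77

Under the Kimura two-parameter model, d = −½ ln(1 − 2P − Q) − ¼ ln(1 − 2Q).
1 − 2P − Q = 0.191, giving −½ ln(0.191) = 0.827741.
1 − 2Q = 0.692, giving −¼ ln(0.692) = 0.092042.
d = 0.827741 + 0.092042 = 0.919783.
Under a molecular clock d = 2μt, so t = d/(2μ) = 0.919783 / (2 × 0.0053) = 86.77 Myr.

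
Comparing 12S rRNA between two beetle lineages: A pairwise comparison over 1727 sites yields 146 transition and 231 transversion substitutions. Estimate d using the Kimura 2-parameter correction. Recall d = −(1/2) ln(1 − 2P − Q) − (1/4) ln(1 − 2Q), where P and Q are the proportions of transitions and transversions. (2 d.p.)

0.26

P = 146/1727 ≈ 0.08454 and Q = 231/1727 ≈ 0.133758.
Under the Kimura two-parameter model, d = −½ ln(1 − 2P − Q) − ¼ ln(1 − 2Q).
1 − 2P − Q = 0.697162, giving −½ ln(0.697162) = 0.180369.
1 − 2Q = 0.732484, giving −¼ ln(0.732484) = 0.077828.
d = 0.180369 + 0.077828 = 0.258197.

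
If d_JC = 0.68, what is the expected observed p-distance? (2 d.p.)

p = (3/4)(1 − e^(−4d/3)) = 0.75 × (1 − e^(-0.906667)) = 0.75 × (1 − 0.403868) = 0.447099.

0.45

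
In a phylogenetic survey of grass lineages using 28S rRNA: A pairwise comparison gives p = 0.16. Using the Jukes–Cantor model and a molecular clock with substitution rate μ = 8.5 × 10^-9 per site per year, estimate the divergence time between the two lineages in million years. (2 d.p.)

10.59

d = −(3/4) ln(1 − 4p/3) = −0.75 ln(1 − 0.213333) = −0.75 ln(0.786667)
  = −0.75 × (-0.239950) = 0.179963 substitutions/site.
Under a molecular clock d = 2μt, so t = d/(2μ) = 0.179963 / (2 × 8.5 × 10^-9) = 10.59 million years.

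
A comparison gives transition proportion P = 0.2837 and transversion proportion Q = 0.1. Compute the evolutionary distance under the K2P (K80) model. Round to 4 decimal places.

Under the Kimura two-parameter model, d = −½ ln(1 − 2P − Q) − ¼ ln(1 − 2Q).
1 − 2P − Q = 0.3326, giving −½ ln(0.3326) = 0.550407.
1 − 2Q = 0.8, giving −¼ ln(0.8) = 0.055786.
d = 0.550407 + 0.055786 = 0.606193.

0.6062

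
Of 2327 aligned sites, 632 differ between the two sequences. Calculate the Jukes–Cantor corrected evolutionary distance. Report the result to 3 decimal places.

p = 632/2327 ≈ 0.271594.
d = −(3/4) ln(1 − 4p/3) = −0.75 ln(1 − 0.362125) = −0.75 ln(0.637875)
  = −0.75 × (-0.449613) = 0.337210 substitutions/site.

0.337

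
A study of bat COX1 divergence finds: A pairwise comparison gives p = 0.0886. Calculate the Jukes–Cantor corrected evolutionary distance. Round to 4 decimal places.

0.0943

d = −(3/4) ln(1 − 4p/3) = −0.75 ln(1 − 0.118133) = −0.75 ln(0.881867)
  = −0.75 × (-0.125714) = 0.094286 substitutions/site.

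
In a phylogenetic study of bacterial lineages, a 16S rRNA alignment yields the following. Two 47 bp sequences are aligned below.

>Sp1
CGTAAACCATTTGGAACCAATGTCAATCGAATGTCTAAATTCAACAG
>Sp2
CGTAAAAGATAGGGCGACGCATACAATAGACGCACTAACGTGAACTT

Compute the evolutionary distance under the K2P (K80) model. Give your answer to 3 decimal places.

0.833

Of 47 sites, 2 differences are transitions and 20 are transversions, so P = 2/47 ≈ 0.042553 and Q = 20/47 ≈ 0.425532.
Under the Kimura two-parameter model, d = −½ ln(1 − 2P − Q) − ¼ ln(1 − 2Q).
1 − 2P − Q = 0.489362, giving −½ ln(0.489362) = 0.357326.
1 − 2Q = 0.148936, giving −¼ ln(0.148936) = 0.476060.
d = 0.357326 + 0.476060 = 0.833386.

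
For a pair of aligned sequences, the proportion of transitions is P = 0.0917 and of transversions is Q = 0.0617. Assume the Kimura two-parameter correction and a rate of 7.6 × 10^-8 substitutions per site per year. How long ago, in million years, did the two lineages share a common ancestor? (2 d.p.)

Under the Kimura two-parameter model, d = −½ ln(1 − 2P − Q) − ¼ ln(1 − 2Q).
1 − 2P − Q = 0.7549, giving −½ ln(0.7549) = 0.140585.
1 − 2Q = 0.8766, giving −¼ ln(0.8766) = 0.032926.
d = 0.140585 + 0.032926 = 0.173511.
Under a molecular clock d = 2μt, so t = d/(2μ) = 0.173511 / (2 × 7.6 × 10^-8) = 1.14 million years.

1.14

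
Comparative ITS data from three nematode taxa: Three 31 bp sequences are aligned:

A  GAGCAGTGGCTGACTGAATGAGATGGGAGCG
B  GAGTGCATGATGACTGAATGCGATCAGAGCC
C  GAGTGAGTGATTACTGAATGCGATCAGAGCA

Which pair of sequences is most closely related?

A–B: 10/31 differ, p = 0.323, d = 0.422.
A–C: 11/31 differ, p = 0.355, d = 0.481.
B–C: 4/31 differ, p = 0.129, d = 0.142.
The smallest distance is between B and C.

B and C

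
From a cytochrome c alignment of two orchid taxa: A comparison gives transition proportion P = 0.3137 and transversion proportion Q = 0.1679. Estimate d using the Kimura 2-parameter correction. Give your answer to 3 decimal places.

0.895

Under the Kimura two-parameter model, d = −½ ln(1 − 2P − Q) − ¼ ln(1 − 2Q).
1 − 2P − Q = 0.2047, giving −½ ln(0.2047) = 0.793105.
1 − 2Q = 0.6642, giving −¼ ln(0.6642) = 0.102293.
d = 0.793105 + 0.102293 = 0.895398.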